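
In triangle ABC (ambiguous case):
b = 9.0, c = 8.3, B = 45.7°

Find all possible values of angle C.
sin(C)/c = sin(B)/b  →  sin(C) = c·sin(B)/b = 8.3·sin(45.7°)/9.0 = 0.660028
C₁ = arcsin(0.660028) = 41.3°,  C₂ = 180° - C₁ = 138.7°
Check C₂: A = 180° - 45.7° - 138.7° = -4.4° ≤ 0, rejected
C = 41.3° (one solution)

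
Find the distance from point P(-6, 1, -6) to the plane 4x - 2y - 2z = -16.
d = |4(-6) + (-2)(1) + (-2)(-6) - (-16)| / √(4² + (-2)² + (-2)²) = 2/√24 = 0.4082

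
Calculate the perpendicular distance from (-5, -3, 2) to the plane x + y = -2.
d = |1(-5) + 1(-3) + 0(2) - (-2)| / √(1² + 1² + 0²) = 6/√2 = 4.243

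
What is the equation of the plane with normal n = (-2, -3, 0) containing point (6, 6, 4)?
d = n·P = (-2)(6) + (-3)(6) + (0)(4) = -30
Plane: -2x - 3y = -30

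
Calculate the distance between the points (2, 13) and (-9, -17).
Using the distance formula: d = sqrt((x₂-x₁)² + (y₂-y₁)²)
dx = (-9) - 2 = -11
dy = (-17) - 13 = -30
d = sqrt((-11)² + (-30)²) = sqrt(121 + 900) = sqrt(1021) = 31.95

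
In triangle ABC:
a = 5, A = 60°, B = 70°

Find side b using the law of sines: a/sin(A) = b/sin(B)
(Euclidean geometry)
b = a·sin(B)/sin(A) = 5·sin(70°)/sin(60°)
b = 5·0.939693/0.866025 = 5.425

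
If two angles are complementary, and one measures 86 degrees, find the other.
Complementary angles sum to 90 degrees.
Other angle = 90 - 86
Other angle = 4 degrees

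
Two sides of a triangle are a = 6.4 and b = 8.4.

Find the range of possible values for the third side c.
By the triangle inequality: |a - b| < c < a + b
|6.4 - 8.4| < c < 6.4 + 8.4
2 < c < 14.8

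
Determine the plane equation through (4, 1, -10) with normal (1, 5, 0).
d = n·P = (1)(4) + (5)(1) + (0)(-10) = 9
Plane: x + 5y = 9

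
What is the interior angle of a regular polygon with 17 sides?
Interior angle of a regular n-gon = (n-2)*180/n
Interior angle = (17-2)*180/17
Interior angle = 15*180/17
Interior angle = 2700/17
Interior angle = 158.82 degrees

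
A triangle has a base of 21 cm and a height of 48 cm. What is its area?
Area = (1/2) * base * height
Area = (1/2) * 21 * 48
Area = 504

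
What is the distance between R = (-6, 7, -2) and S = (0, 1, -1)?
d = √[(6)² + (-6)² + (1)²] = √73 = 8.544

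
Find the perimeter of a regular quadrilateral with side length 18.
Perimeter = number of sides * side length
Perimeter = 4 * 18
Perimeter = 72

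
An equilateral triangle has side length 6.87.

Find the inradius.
For an equilateral triangle, r = s/(2√3) where s is the side.
r = 6.87/(2√3) = 6.87/3.464102 = 1.983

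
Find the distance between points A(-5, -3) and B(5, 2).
Using the distance formula: d = sqrt((x₂-x₁)² + (y₂-y₁)²)
dx = 5 - (-5) = 10
dy = 2 - (-3) = 5
d = sqrt(10² + 5²) = sqrt(100 + 25) = sqrt(125) = 11.18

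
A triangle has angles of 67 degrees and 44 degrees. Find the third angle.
Sum of angles in a triangle = 180 degrees
Third angle = 180 - 67 - 44
Third angle = 69 degrees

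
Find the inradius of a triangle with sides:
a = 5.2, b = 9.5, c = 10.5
s = (a+b+c)/2 = (5.2+9.5+10.5)/2 = 12.6
Area = √(s(s-a)(s-b)(s-c)) = √(12.6·7.4·3.1·2.1) = 24.6372
r = Area/s = 24.6372/12.6 = 1.955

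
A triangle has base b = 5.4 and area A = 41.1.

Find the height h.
A = ½bh  →  h = 2A/b
h = 2·41.1/5.4 = 15.22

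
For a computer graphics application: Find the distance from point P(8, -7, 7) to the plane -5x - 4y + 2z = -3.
d = |(-5)(8) + (-4)(-7) + 2(7) - (-3)| / √((-5)² + (-4)² + 2²) = 5/√45 = 0.7454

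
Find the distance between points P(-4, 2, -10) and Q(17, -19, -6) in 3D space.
d = √[(21)² + (-21)² + (4)²] = √898 = 29.97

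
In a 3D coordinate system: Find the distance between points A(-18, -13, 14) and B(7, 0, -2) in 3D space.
d = √[(25)² + (13)² + (-16)²] = √1050 = 32.4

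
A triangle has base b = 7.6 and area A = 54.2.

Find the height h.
A = ½bh  →  h = 2A/b
h = 2·54.2/7.6 = 14.26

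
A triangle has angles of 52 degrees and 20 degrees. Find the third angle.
Sum of angles in a triangle = 180 degrees
Third angle = 180 - 52 - 20
Third angle = 108 degrees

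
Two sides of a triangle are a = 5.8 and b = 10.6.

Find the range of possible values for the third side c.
By the triangle inequality: |a - b| < c < a + b
|5.8 - 10.6| < c < 5.8 + 10.6
4.8 < c < 16.4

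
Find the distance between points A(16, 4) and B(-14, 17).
Using the distance formula: d = sqrt((x₂-x₁)² + (y₂-y₁)²)
dx = (-14) - 16 = -30
dy = 17 - 4 = 13
d = sqrt((-30)² + 13²) = sqrt(900 + 169) = sqrt(1069) = 32.70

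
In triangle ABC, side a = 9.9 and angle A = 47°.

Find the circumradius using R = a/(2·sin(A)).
R = a/(2·sin(A)) = 9.9/(2·sin(47°))
R = 9.9/(2·0.731354) = 9.9/1.462707 = 6.768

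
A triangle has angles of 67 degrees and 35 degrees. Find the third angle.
Sum of angles in a triangle = 180 degrees
Third angle = 180 - 67 - 35
Third angle = 78 degrees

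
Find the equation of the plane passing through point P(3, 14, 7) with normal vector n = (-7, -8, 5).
d = n·P = (-7)(3) + (-8)(14) + (5)(7) = -98
Plane: -7x - 8y + 5z = -98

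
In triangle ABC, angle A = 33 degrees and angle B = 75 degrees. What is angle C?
Sum of angles in a triangle = 180 degrees
Third angle = 180 - 33 - 75
Third angle = 72 degrees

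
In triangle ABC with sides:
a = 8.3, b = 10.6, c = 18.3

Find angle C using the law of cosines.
cos(C) = (a² + b² - c²)/(2ab)
cos(C) = (8.3² + 10.6² - 18.3²)/(2·8.3·10.6) = -153.64/175.96 = -0.873153
C = arccos(-0.873153) = 150.8°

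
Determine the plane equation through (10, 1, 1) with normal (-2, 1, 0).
d = n·P = (-2)(10) + (1)(1) + (0)(1) = -19
Plane: -2x + y = -19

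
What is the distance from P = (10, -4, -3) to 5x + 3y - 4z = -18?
d = |5(10) + 3(-4) + (-4)(-3) - (-18)| / √(5² + 3² + (-4)²) = 68/√50 = 9.617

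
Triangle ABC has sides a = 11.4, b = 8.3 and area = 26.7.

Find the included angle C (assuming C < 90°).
Area = ½ab·sin(C)  →  sin(C) = 2·Area/(ab)
sin(C) = 2·26.7/(11.4·8.3) = 0.564363
C = arcsin(0.564363) = 34.36°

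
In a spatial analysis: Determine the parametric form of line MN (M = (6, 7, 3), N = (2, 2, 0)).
Direction vector d = N - M = (-4, -5, -3)
x = 6 - 4t, y = 7 - 5t, z = 3 - 3t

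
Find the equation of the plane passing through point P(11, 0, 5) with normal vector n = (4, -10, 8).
d = n·P = (4)(11) + (-10)(0) + (8)(5) = 84
Plane: 4x - 10y + 8z = 84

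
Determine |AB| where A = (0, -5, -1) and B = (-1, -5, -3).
d = √[(-1)² + (0)² + (-2)²] = √5 = 2.236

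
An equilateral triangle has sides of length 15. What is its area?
Area = (sqrt(3)/4) * s²
Area = (sqrt(3)/4) * 15²
Area = (sqrt(3)/4) * 225
Area = 97.43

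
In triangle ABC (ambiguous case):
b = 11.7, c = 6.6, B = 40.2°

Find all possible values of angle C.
sin(C)/c = sin(B)/b  →  sin(C) = c·sin(B)/b = 6.6·sin(40.2°)/11.7 = 0.364104
C₁ = arcsin(0.364104) = 21.35°,  C₂ = 180° - C₁ = 158.65°
Check C₂: A = 180° - 40.2° - 158.65° = -18.85° ≤ 0, rejected
C = 21.35° (one solution)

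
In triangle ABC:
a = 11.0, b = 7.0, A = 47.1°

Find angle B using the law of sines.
sin(B)/b = sin(A)/a
sin(B) = b·sin(A)/a = 7.0·sin(47.1°)/11.0 = 0.466164
B = arcsin(0.466164) = 27.79°  (b ≤ a, so B ≤ A and the acute solution is unique)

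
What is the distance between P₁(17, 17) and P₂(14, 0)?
Using the distance formula: d = sqrt((x₂-x₁)² + (y₂-y₁)²)
dx = 14 - 17 = -3
dy = 0 - 17 = -17
d = sqrt((-3)² + (-17)²) = sqrt(9 + 289) = sqrt(298) = 17.26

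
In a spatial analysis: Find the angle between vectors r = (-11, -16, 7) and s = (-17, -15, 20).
r·s = 567, |r|² = 426, |s|² = 914
cos θ = 567/√389364 ≈ 0.9087
θ ≈ 24.68°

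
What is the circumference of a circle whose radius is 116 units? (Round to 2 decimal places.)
Circumference = 2 * pi * r
Circumference = 2 * pi * 116
Circumference = 728.85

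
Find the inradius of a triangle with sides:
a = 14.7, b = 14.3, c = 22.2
s = (a+b+c)/2 = (14.7+14.3+22.2)/2 = 25.6
Area = √(s(s-a)(s-b)(s-c)) = √(25.6·10.9·11.3·3.4) = 103.541
r = Area/s = 103.541/25.6 = 4.045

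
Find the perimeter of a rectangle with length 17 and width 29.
Perimeter = 2 * (length + width)
Perimeter = 2 * (17 + 29)
Perimeter = 2 * 46
Perimeter = 92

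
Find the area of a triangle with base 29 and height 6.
Area = (1/2) * base * height
Area = (1/2) * 29 * 6
Area = 87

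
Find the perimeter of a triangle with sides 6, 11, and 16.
Perimeter = sum of all sides
Perimeter = 6 + 11 + 16
Perimeter = 33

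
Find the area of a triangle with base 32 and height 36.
Area = (1/2) * base * height
Area = (1/2) * 32 * 36
Area = 576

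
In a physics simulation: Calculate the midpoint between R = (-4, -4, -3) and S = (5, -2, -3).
Midpoint = ((-4+5)/2, (-4-2)/2, (-3-3)/2) = (0.5, -3, -3)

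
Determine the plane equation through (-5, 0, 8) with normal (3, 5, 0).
d = n·P = (3)(-5) + (5)(0) + (0)(8) = -15
Plane: 3x + 5y = -15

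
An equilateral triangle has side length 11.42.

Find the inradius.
For an equilateral triangle, r = s/(2√3) where s is the side.
r = 11.42/(2√3) = 11.42/3.464102 = 3.297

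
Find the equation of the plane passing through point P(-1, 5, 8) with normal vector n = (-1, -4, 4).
d = n·P = (-1)(-1) + (-4)(5) + (4)(8) = 13
Plane: -x - 4y + 4z = 13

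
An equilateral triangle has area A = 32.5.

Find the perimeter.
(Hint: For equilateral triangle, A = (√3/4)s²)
A = (√3/4)s²  →  s² = 4A/√3 = 4·32.5/√3 = 75.0555
s = 8.66346
Perimeter = 3s = 25.99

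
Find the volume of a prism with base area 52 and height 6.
Volume = base area * height
Volume = 52 * 6
Volume = 312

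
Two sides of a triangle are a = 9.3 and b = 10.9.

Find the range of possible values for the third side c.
By the triangle inequality: |a - b| < c < a + b
|9.3 - 10.9| < c < 9.3 + 10.9
1.6 < c < 20.2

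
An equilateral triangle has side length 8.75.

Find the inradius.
For an equilateral triangle, r = s/(2√3) where s is the side.
r = 8.75/(2√3) = 8.75/3.464102 = 2.526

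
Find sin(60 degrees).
sin(60 degrees) = sqrt(3)/2
Decimal approximation: 0.866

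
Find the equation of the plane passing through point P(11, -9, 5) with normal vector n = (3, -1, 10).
d = n·P = (3)(11) + (-1)(-9) + (10)(5) = 92
Plane: 3x - y + 10z = 92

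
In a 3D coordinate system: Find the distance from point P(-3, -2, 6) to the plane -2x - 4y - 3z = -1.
d = |(-2)(-3) + (-4)(-2) + (-3)(6) - (-1)| / √((-2)² + (-4)² + (-3)²) = 3/√29 = 0.5571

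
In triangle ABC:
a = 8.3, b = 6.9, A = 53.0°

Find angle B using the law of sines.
sin(B)/b = sin(A)/a
sin(B) = b·sin(A)/a = 6.9·sin(53.0°)/8.3 = 0.663926
B = arcsin(0.663926) = 41.6°  (b ≤ a, so B ≤ A and the acute solution is unique)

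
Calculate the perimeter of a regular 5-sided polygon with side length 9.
Perimeter = number of sides * side length
Perimeter = 5 * 9
Perimeter = 45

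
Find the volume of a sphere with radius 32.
Volume = (4/3) * pi * r³
Volume = (4/3) * pi * 32³
Volume = (4/3) * pi * 32768
Volume = 137258.28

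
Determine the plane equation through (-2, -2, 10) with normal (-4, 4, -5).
d = n·P = (-4)(-2) + (4)(-2) + (-5)(10) = -50
Plane: -4x + 4y - 5z = -50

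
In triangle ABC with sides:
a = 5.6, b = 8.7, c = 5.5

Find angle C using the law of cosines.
cos(C) = (a² + b² - c²)/(2ab)
cos(C) = (5.6² + 8.7² - 5.5²)/(2·5.6·8.7) = 76.8/97.44 = 0.788177
C = arccos(0.788177) = 37.98°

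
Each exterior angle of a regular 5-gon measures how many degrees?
Exterior angle of a regular n-gon = 360/n
Exterior angle = 360/5
Exterior angle = 72 degrees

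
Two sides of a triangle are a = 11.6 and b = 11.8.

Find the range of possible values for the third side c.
By the triangle inequality: |a - b| < c < a + b
|11.6 - 11.8| < c < 11.6 + 11.8
0.2 < c < 23.4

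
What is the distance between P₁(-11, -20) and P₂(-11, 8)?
Using the distance formula: d = sqrt((x₂-x₁)² + (y₂-y₁)²)
dx = (-11) - (-11) = 0
dy = 8 - (-20) = 28
d = sqrt(0² + 28²) = sqrt(0 + 784) = sqrt(784) = 28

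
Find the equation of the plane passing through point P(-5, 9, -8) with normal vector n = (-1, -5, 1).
d = n·P = (-1)(-5) + (-5)(9) + (1)(-8) = -48
Plane: -x - 5y + z = -48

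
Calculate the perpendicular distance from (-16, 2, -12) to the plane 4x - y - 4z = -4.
d = |4(-16) + (-1)(2) + (-4)(-12) - (-4)| / √(4² + (-1)² + (-4)²) = 14/√33 = 2.437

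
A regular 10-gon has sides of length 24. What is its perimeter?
Perimeter = number of sides * side length
Perimeter = 10 * 24
Perimeter = 240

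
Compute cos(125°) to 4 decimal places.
cos(125 degrees) = -0.5736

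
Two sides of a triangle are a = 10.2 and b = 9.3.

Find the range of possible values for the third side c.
By the triangle inequality: |a - b| < c < a + b
|10.2 - 9.3| < c < 10.2 + 9.3
0.9 < c < 19.5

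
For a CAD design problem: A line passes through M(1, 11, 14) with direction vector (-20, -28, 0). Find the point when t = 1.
P(1) = (1 + (-20)(1), 11 + (-28)(1), 14 + 0(1)) = (-19, -17, 14)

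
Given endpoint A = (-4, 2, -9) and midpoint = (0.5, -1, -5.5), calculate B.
B = (2×0.5 - (-4), 2×(-1) - 2, 2×(-5.5) - (-9)) = (5, -4, -2)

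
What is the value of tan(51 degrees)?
tan(51 degrees) = 1.2349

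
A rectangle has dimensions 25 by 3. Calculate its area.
Area = length * width
Area = 25 * 3
Area = 75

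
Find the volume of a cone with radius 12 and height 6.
Volume = (1/3) * pi * r² * h
Volume = (1/3) * pi * 12² * 6
Volume = (1/3) * pi * 144 * 6
Volume = (1/3) * pi * 864
Volume = 904.78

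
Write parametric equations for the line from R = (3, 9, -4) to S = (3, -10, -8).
Direction vector d = S - R = (0, -19, -4)
x = 3, y = 9 - 19t, z = -4 - 4t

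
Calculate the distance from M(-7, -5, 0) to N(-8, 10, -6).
d = √[(-1)² + (15)² + (-6)²] = √262 = 16.19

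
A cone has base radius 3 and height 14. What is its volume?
Volume = (1/3) * pi * r² * h
Volume = (1/3) * pi * 3² * 14
Volume = (1/3) * pi * 9 * 14
Volume = (1/3) * pi * 126
Volume = 131.95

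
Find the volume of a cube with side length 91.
Volume = s³
Volume = 91³
Volume = 753571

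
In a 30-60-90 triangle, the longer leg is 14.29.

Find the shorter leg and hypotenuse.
In a 30-60-90 triangle, sides are in ratio 1 : √3 : 2.
Long leg = short leg·√3  →  short leg = 14.29/√3 = 8.25
Hypotenuse = 2·(short leg) = 2·14.29/√3 = 16.5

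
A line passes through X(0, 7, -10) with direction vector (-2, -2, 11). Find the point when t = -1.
P(-1) = (0 + (-2)(-1), 7 + (-2)(-1), -10 + 11(-1)) = (2, 9, -21)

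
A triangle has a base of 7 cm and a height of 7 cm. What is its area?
Area = (1/2) * base * height
Area = (1/2) * 7 * 7
Area = 24.50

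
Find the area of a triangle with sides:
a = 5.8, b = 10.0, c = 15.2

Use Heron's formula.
s = (a+b+c)/2 = (5.8+10.0+15.2)/2 = 15.5
A = √(s(s-a)(s-b)(s-c)) = √(15.5·9.7·5.5·0.3)
A = √248.078 = 15.75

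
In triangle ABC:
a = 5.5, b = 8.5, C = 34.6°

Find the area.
Using A = ½ab·sin(C):
A = ½·5.5·8.5·sin(34.6°) = ½·46.75·0.567844 = 13.27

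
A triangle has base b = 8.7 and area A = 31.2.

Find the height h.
A = ½bh  →  h = 2A/b
h = 2·31.2/8.7 = 7.172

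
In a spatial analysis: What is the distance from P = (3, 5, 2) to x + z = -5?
d = |1(3) + 0(5) + 1(2) - (-5)| / √(1² + 0² + 1²) = 10/√2 = 7.071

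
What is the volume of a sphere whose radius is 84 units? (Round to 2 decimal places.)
Volume = (4/3) * pi * r³
Volume = (4/3) * pi * 84³
Volume = (4/3) * pi * 592704
Volume = 2482712.71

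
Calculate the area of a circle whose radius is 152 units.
Area = pi * r²
Area = pi * 152²
Area = pi * 23104
Area = 72583.36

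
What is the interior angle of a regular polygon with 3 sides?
Interior angle of a regular n-gon = (n-2)*180/n
Interior angle = (3-2)*180/3
Interior angle = 1*180/3
Interior angle = 180/3
Interior angle = 60 degrees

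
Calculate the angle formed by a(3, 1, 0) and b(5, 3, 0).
a·b = 18, |a|² = 10, |b|² = 34
cos θ = 18/√340 ≈ 0.9762
θ ≈ 12.53°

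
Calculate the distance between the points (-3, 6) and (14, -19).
Using the distance formula: d = sqrt((x₂-x₁)² + (y₂-y₁)²)
dx = 14 - (-3) = 17
dy = (-19) - 6 = -25
d = sqrt(17² + (-25)²) = sqrt(289 + 625) = sqrt(914) = 30.23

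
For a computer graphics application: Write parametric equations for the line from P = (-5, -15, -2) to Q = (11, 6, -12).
Direction vector d = Q - P = (16, 21, -10)
x = -5 + 16t, y = -15 + 21t, z = -2 - 10t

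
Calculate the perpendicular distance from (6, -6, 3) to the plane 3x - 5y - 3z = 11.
d = |3(6) + (-5)(-6) + (-3)(3) - (11)| / √(3² + (-5)² + (-3)²) = 28/√43 = 4.27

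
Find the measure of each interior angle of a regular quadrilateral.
Interior angle of a regular n-gon = (n-2)*180/n
Interior angle = (4-2)*180/4
Interior angle = 2*180/4
Interior angle = 360/4
Interior angle = 90 degrees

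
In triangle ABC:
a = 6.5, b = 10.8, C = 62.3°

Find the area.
Using A = ½ab·sin(C):
A = ½·6.5·10.8·sin(62.3°) = ½·70.2·0.885394 = 31.08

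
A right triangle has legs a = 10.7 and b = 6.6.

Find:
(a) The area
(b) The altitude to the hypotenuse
(a) Area = ½ab = ½·10.7·6.6 = 35.31
(b) Hypotenuse c = √(10.7² + 6.6²) = √158.05 = 12.5718
    Area = ½·c·h_c  →  h_c = 2·Area/c = 2·35.31/12.5718 = 5.617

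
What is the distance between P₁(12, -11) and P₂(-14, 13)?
Using the distance formula: d = sqrt((x₂-x₁)² + (y₂-y₁)²)
dx = (-14) - 12 = -26
dy = 13 - (-11) = 24
d = sqrt((-26)² + 24²) = sqrt(676 + 576) = sqrt(1252) = 35.38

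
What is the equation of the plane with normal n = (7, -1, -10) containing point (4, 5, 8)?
d = n·P = (7)(4) + (-1)(5) + (-10)(8) = -57
Plane: 7x - y - 10z = -57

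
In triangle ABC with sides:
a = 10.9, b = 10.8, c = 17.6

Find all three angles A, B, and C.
By the law of cosines:
cos(A) = (b² + c² - a²)/(2bc) = 0.809107  →  A = 35.99°
cos(B) = (a² + c² - b²)/(2ac) = 0.812995  →  B = 35.61°
cos(C) = (a² + b² - c²)/(2ab) = -0.315622  →  C = 108.4°
Check: A + B + C = 180.0° ✓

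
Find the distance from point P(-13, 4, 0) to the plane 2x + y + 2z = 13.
d = |2(-13) + 1(4) + 2(0) - (13)| / √(2² + 1² + 2²) = 35/√9 = 11.67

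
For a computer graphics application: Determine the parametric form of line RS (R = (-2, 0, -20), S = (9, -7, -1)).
Direction vector d = S - R = (11, -7, 19)
x = -2 + 11t, y = 0 - 7t, z = -20 + 19t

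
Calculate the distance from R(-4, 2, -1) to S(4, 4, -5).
d = √[(8)² + (2)² + (-4)²] = √84 = 9.165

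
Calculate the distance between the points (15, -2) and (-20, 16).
Using the distance formula: d = sqrt((x₂-x₁)² + (y₂-y₁)²)
dx = (-20) - 15 = -35
dy = 16 - (-2) = 18
d = sqrt((-35)² + 18²) = sqrt(1225 + 324) = sqrt(1549) = 39.36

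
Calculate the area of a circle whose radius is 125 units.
Area = pi * r²
Area = pi * 125²
Area = pi * 15625
Area = 49087.39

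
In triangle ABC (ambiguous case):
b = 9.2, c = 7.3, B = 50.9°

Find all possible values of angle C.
sin(C)/c = sin(B)/b  →  sin(C) = c·sin(B)/b = 7.3·sin(50.9°)/9.2 = 0.615776
C₁ = arcsin(0.615776) = 38.01°,  C₂ = 180° - C₁ = 141.99°
Check C₂: A = 180° - 50.9° - 141.99° = -12.89° ≤ 0, rejected
C = 38.01° (one solution)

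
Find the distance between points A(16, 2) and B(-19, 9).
Using the distance formula: d = sqrt((x₂-x₁)² + (y₂-y₁)²)
dx = (-19) - 16 = -35
dy = 9 - 2 = 7
d = sqrt((-35)² + 7²) = sqrt(1225 + 49) = sqrt(1274) = 35.69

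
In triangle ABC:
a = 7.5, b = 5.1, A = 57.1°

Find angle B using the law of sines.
sin(B)/b = sin(A)/a
sin(B) = b·sin(A)/a = 5.1·sin(57.1°)/7.5 = 0.570942
B = arcsin(0.570942) = 34.82°  (b ≤ a, so B ≤ A and the acute solution is unique)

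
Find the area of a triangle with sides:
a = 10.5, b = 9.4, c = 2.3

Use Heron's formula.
s = (a+b+c)/2 = (10.5+9.4+2.3)/2 = 11.1
A = √(s(s-a)(s-b)(s-c)) = √(11.1·0.6·1.7·8.8)
A = √99.6336 = 9.982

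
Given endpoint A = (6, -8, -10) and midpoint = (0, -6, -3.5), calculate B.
B = (2×0 - 6, 2×(-6) - (-8), 2×(-3.5) - (-10)) = (-6, -4, 3)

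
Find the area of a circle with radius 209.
Area = pi * r²
Area = pi * 209²
Area = pi * 43681
Area = 137227.91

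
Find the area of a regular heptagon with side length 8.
For a regular 7-gon with side length s = 8:
Apothem a = s / (2*tan(pi/7)) = 8 / (2*tan(pi/7)) ≈ 8.3061
Perimeter P = 7 * 8 = 56
Area = (1/2) * P * a = (1/2) * 56 * 8.3061 = 232.57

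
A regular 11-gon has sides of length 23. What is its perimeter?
Perimeter = number of sides * side length
Perimeter = 11 * 23
Perimeter = 253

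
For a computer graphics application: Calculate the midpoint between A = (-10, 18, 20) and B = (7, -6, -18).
Midpoint = ((-10+7)/2, (18-6)/2, (20-18)/2) = (-1.5, 6, 1)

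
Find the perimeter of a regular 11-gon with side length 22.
Perimeter = number of sides * side length
Perimeter = 11 * 22
Perimeter = 242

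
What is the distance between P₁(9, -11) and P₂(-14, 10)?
Using the distance formula: d = sqrt((x₂-x₁)² + (y₂-y₁)²)
dx = (-14) - 9 = -23
dy = 10 - (-11) = 21
d = sqrt((-23)² + 21²) = sqrt(529 + 441) = sqrt(970) = 31.14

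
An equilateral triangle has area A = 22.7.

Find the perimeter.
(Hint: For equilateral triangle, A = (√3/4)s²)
A = (√3/4)s²  →  s² = 4A/√3 = 4·22.7/√3 = 52.4234
s = 7.2404
Perimeter = 3s = 21.72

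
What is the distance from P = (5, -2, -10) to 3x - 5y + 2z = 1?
d = |3(5) + (-5)(-2) + 2(-10) - (1)| / √(3² + (-5)² + 2²) = 4/√38 = 0.6489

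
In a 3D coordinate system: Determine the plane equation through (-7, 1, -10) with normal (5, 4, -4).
d = n·P = (5)(-7) + (4)(1) + (-4)(-10) = 9
Plane: 5x + 4y - 4z = 9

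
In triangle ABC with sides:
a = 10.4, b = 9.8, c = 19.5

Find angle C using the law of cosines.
cos(C) = (a² + b² - c²)/(2ab)
cos(C) = (10.4² + 9.8² - 19.5²)/(2·10.4·9.8) = -176.05/203.84 = -0.863668
C = arccos(-0.863668) = 149.7°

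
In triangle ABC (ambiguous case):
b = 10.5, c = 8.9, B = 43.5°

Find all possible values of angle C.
sin(C)/c = sin(B)/b  →  sin(C) = c·sin(B)/b = 8.9·sin(43.5°)/10.5 = 0.583462
C₁ = arcsin(0.583462) = 35.69°,  C₂ = 180° - C₁ = 144.31°
Check C₂: A = 180° - 43.5° - 144.31° = -7.81° ≤ 0, rejected
C = 35.69° (one solution)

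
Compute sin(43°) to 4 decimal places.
sin(43 degrees) = 0.682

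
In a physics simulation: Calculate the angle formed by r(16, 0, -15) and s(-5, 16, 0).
r·s = -80, |r|² = 481, |s|² = 281
cos θ = -80/√135161 ≈ -0.2176
θ ≈ 102.6°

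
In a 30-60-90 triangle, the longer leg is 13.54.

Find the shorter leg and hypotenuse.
In a 30-60-90 triangle, sides are in ratio 1 : √3 : 2.
Long leg = short leg·√3  →  short leg = 13.54/√3 = 7.817
Hypotenuse = 2·(short leg) = 2·13.54/√3 = 15.63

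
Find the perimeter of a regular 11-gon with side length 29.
Perimeter = number of sides * side length
Perimeter = 11 * 29
Perimeter = 319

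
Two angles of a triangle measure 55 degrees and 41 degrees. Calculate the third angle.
Sum of angles in a triangle = 180 degrees
Third angle = 180 - 55 - 41
Third angle = 84 degrees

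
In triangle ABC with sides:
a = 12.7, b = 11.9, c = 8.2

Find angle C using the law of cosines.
cos(C) = (a² + b² - c²)/(2ab)
cos(C) = (12.7² + 11.9² - 8.2²)/(2·12.7·11.9) = 235.66/302.26 = 0.779660
C = arccos(0.779660) = 38.77°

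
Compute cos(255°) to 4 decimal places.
cos(255 degrees) = -0.2588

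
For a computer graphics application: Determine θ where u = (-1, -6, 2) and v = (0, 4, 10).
u·v = -4, |u|² = 41, |v|² = 116
cos θ = -4/√4756 ≈ -0.058
θ ≈ 93.33°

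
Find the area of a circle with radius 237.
Area = pi * r²
Area = pi * 237²
Area = pi * 56169
Area = 176460.12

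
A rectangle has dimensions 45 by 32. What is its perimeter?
Perimeter = 2 * (length + width)
Perimeter = 2 * (45 + 32)
Perimeter = 2 * 77
Perimeter = 154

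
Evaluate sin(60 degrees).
sin(60 degrees) = sqrt(3)/2
Decimal approximation: 0.866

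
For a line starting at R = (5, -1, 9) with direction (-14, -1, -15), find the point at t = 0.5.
P(0.5) = (5 + (-14)(0.5), -1 + (-1)(0.5), 9 + (-15)(0.5)) = (-2, -1.5, 1.5)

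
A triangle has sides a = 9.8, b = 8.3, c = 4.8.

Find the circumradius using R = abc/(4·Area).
s = (a+b+c)/2 = 11.45
Area = √(s(s-a)(s-b)(s-c)) = √(11.45·1.65·3.15·6.65) = 19.8935
R = abc/(4·Area) = (9.8·8.3·4.8)/(4·19.8935) = 390.432/79.574 = 4.907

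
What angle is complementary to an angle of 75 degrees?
Complementary angles sum to 90 degrees.
Other angle = 90 - 75
Other angle = 15 degrees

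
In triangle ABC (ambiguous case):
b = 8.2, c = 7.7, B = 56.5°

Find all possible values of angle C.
sin(C)/c = sin(B)/b  →  sin(C) = c·sin(B)/b = 7.7·sin(56.5°)/8.2 = 0.783039
C₁ = arcsin(0.783039) = 51.54°,  C₂ = 180° - C₁ = 128.46°
Check C₂: A = 180° - 56.5° - 128.46° = -4.96° ≤ 0, rejected
C = 51.54° (one solution)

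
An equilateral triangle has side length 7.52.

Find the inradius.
For an equilateral triangle, r = s/(2√3) where s is the side.
r = 7.52/(2√3) = 7.52/3.464102 = 2.171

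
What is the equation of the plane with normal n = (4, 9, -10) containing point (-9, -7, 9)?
d = n·P = (4)(-9) + (9)(-7) + (-10)(9) = -189
Plane: 4x + 9y - 10z = -189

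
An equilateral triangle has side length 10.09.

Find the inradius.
For an equilateral triangle, r = s/(2√3) where s is the side.
r = 10.09/(2√3) = 10.09/3.464102 = 2.913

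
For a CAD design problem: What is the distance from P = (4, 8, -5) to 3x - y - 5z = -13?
d = |3(4) + (-1)(8) + (-5)(-5) - (-13)| / √(3² + (-1)² + (-5)²) = 42/√35 = 7.099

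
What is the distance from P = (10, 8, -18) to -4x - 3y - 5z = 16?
d = |(-4)(10) + (-3)(8) + (-5)(-18) - (16)| / √((-4)² + (-3)² + (-5)²) = 10/√50 = 1.414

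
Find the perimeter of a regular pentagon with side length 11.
Perimeter = number of sides * side length
Perimeter = 5 * 11
Perimeter = 55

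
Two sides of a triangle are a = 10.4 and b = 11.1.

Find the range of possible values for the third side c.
By the triangle inequality: |a - b| < c < a + b
|10.4 - 11.1| < c < 10.4 + 11.1
0.7 < c < 21.5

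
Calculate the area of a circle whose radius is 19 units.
Area = pi * r²
Area = pi * 19²
Area = pi * 361
Area = 1134.11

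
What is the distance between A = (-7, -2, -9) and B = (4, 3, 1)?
d = √[(11)² + (5)² + (10)²] = √246 = 15.68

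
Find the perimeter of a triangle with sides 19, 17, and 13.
Perimeter = sum of all sides
Perimeter = 19 + 17 + 13
Perimeter = 49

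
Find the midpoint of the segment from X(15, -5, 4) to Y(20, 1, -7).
Midpoint = ((15+20)/2, (-5+1)/2, (4-7)/2) = (17.5, -2, -1.5)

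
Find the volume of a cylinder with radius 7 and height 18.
Volume = pi * r² * h
Volume = pi * 7² * 18
Volume = pi * 49 * 18
Volume = pi * 882
Volume = 2770.88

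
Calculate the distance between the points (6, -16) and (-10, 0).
Using the distance formula: d = sqrt((x₂-x₁)² + (y₂-y₁)²)
dx = (-10) - 6 = -16
dy = 0 - (-16) = 16
d = sqrt((-16)² + 16²) = sqrt(256 + 256) = sqrt(512) = 22.63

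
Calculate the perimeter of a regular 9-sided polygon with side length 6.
Perimeter = number of sides * side length
Perimeter = 9 * 6
Perimeter = 54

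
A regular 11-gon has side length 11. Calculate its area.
For a regular 11-gon with side length s = 11:
Apothem a = s / (2*tan(pi/11)) = 11 / (2*tan(pi/11)) ≈ 18.7313
Perimeter P = 11 * 11 = 121
Area = (1/2) * P * a = (1/2) * 121 * 18.7313 = 1133.24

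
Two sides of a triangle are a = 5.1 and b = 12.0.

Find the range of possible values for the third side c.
By the triangle inequality: |a - b| < c < a + b
|5.1 - 12.0| < c < 5.1 + 12.0
6.9 < c < 17.1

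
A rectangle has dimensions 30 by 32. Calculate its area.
Area = length * width
Area = 30 * 32
Area = 960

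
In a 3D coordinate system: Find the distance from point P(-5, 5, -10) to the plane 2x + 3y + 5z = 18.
d = |2(-5) + 3(5) + 5(-10) - (18)| / √(2² + 3² + 5²) = 63/√38 = 10.22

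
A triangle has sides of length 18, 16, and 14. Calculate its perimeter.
Perimeter = sum of all sides
Perimeter = 18 + 16 + 14
Perimeter = 48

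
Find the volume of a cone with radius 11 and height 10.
Volume = (1/3) * pi * r² * h
Volume = (1/3) * pi * 11² * 10
Volume = (1/3) * pi * 121 * 10
Volume = (1/3) * pi * 1210
Volume = 1267.11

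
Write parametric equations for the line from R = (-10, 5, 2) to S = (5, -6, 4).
Direction vector d = S - R = (15, -11, 2)
x = -10 + 15t, y = 5 - 11t, z = 2 + 2t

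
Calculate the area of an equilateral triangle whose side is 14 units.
Area = (sqrt(3)/4) * s²
Area = (sqrt(3)/4) * 14²
Area = (sqrt(3)/4) * 196
Area = 84.87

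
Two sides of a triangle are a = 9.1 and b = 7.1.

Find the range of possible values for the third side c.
By the triangle inequality: |a - b| < c < a + b
|9.1 - 7.1| < c < 9.1 + 7.1
2 < c < 16.2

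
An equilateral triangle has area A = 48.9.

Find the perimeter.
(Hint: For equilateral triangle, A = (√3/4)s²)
A = (√3/4)s²  →  s² = 4A/√3 = 4·48.9/√3 = 112.93
s = 10.6268
Perimeter = 3s = 31.88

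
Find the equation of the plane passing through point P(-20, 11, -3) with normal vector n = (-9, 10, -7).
d = n·P = (-9)(-20) + (10)(11) + (-7)(-3) = 311
Plane: -9x + 10y - 7z = 311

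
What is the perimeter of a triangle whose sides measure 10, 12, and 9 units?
Perimeter = sum of all sides
Perimeter = 10 + 12 + 9
Perimeter = 31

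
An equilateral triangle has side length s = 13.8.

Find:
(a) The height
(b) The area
(a) Height h = s·√3/2 = 13.8·√3/2 = 11.95
(b) Area = (√3/4)·s² = (√3/4)·13.8² = (√3/4)·190.44 = 82.46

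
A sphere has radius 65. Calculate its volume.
Volume = (4/3) * pi * r³
Volume = (4/3) * pi * 65³
Volume = (4/3) * pi * 274625
Volume = 1150346.51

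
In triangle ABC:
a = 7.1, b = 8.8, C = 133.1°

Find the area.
Using A = ½ab·sin(C):
A = ½·7.1·8.8·sin(133.1°) = ½·62.48·0.730162 = 22.81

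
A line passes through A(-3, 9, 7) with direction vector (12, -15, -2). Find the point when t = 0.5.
P(0.5) = (-3 + 12(0.5), 9 + (-15)(0.5), 7 + (-2)(0.5)) = (3, 1.5, 6)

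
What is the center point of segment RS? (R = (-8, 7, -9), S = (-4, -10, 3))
Midpoint = ((-8-4)/2, (7-10)/2, (-9+3)/2) = (-6, -1.5, -3)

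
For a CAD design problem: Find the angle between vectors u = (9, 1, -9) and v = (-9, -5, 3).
u·v = -113, |u|² = 163, |v|² = 115
cos θ = -113/√18745 ≈ -0.8253
θ ≈ 145.6°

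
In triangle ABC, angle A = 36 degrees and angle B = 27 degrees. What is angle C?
Sum of angles in a triangle = 180 degrees
Third angle = 180 - 36 - 27
Third angle = 117 degrees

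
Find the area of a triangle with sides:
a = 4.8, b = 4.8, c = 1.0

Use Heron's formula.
s = (a+b+c)/2 = (4.8+4.8+1.0)/2 = 5.3
A = √(s(s-a)(s-b)(s-c)) = √(5.3·0.5·0.5·4.3)
A = √5.6975 = 2.387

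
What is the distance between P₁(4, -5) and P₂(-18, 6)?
Using the distance formula: d = sqrt((x₂-x₁)² + (y₂-y₁)²)
dx = (-18) - 4 = -22
dy = 6 - (-5) = 11
d = sqrt((-22)² + 11²) = sqrt(484 + 121) = sqrt(605) = 24.60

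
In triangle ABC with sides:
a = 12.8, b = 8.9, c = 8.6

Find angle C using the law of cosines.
cos(C) = (a² + b² - c²)/(2ab)
cos(C) = (12.8² + 8.9² - 8.6²)/(2·12.8·8.9) = 169.09/227.84 = 0.742144
C = arccos(0.742144) = 42.09°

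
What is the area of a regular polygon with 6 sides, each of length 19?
For a regular 6-gon with side length s = 19:
Apothem a = s / (2*tan(pi/6)) = 19 / (2*tan(pi/6)) ≈ 16.4545
Perimeter P = 6 * 19 = 114
Area = (1/2) * P * a = (1/2) * 114 * 16.4545 = 937.91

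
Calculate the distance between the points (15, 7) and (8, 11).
Using the distance formula: d = sqrt((x₂-x₁)² + (y₂-y₁)²)
dx = 8 - 15 = -7
dy = 11 - 7 = 4
d = sqrt((-7)² + 4²) = sqrt(49 + 16) = sqrt(65) = 8.06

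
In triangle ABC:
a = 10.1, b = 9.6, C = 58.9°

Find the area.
Using A = ½ab·sin(C):
A = ½·10.1·9.6·sin(58.9°) = ½·96.96·0.856267 = 41.51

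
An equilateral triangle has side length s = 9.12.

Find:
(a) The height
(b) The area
(a) Height h = s·√3/2 = 9.12·√3/2 = 7.898
(b) Area = (√3/4)·s² = (√3/4)·9.12² = (√3/4)·83.1744 = 36.02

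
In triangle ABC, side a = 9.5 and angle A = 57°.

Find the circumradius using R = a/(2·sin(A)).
R = a/(2·sin(A)) = 9.5/(2·sin(57°))
R = 9.5/(2·0.838671) = 9.5/1.677341 = 5.664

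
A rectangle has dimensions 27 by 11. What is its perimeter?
Perimeter = 2 * (length + width)
Perimeter = 2 * (27 + 11)
Perimeter = 2 * 38
Perimeter = 76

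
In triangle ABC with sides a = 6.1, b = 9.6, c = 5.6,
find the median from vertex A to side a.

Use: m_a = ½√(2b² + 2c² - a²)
m_a = ½√(2·9.6² + 2·5.6² - 6.1²)
m_a = ½√(184.32 + 62.72 - 37.21) = ½√209.83 = 7.243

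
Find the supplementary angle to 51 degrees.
Supplementary angles sum to 180 degrees.
Other angle = 180 - 51
Other angle = 129 degrees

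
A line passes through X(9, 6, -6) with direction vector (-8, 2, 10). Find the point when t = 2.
P(2) = (9 + (-8)(2), 6 + 2(2), -6 + 10(2)) = (-7, 10, 14)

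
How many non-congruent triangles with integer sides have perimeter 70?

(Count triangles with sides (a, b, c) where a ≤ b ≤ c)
With a ≤ b ≤ c and a + b + c = 70, the triangle inequality a + b > c gives c < 70/2, so c ≤ 34.
Iterate a from 1 to ⌊p/3⌋ = 23; for each a, b ranges from a to ⌊(p−a)/2⌋ with c = p − a − b, keeping only c ≥ b.
Triples: (2, 34, 34), (3, 33, 34), (4, 32, 34), …
Count = 102 triangles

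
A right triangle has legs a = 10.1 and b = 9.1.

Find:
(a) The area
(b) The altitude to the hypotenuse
(a) Area = ½ab = ½·10.1·9.1 = 45.955
(b) Hypotenuse c = √(10.1² + 9.1²) = √184.82 = 13.5949
    Area = ½·c·h_c  →  h_c = 2·Area/c = 2·45.955/13.5949 = 6.761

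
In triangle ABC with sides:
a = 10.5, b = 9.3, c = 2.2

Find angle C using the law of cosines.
cos(C) = (a² + b² - c²)/(2ab)
cos(C) = (10.5² + 9.3² - 2.2²)/(2·10.5·9.3) = 191.9/195.3 = 0.982591
C = arccos(0.982591) = 10.71°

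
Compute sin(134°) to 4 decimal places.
sin(134 degrees) = 0.7193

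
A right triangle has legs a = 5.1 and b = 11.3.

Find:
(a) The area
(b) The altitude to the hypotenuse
(a) Area = ½ab = ½·5.1·11.3 = 28.815
(b) Hypotenuse c = √(5.1² + 11.3²) = √153.7 = 12.3976
    Area = ½·c·h_c  →  h_c = 2·Area/c = 2·28.815/12.3976 = 4.648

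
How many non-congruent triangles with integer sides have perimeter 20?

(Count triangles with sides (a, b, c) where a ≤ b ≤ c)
With a ≤ b ≤ c and a + b + c = 20, the triangle inequality a + b > c gives c < 20/2, so c ≤ 9.
Iterate a from 1 to ⌊p/3⌋ = 6; for each a, b ranges from a to ⌊(p−a)/2⌋ with c = p − a − b, keeping only c ≥ b.
Triples: (2, 9, 9), (3, 8, 9), (4, 7, 9), …
Count = 8 triangles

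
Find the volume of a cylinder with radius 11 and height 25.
Volume = pi * r² * h
Volume = pi * 11² * 25
Volume = pi * 121 * 25
Volume = pi * 3025
Volume = 9503.32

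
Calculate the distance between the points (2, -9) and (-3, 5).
Using the distance formula: d = sqrt((x₂-x₁)² + (y₂-y₁)²)
dx = (-3) - 2 = -5
dy = 5 - (-9) = 14
d = sqrt((-5)² + 14²) = sqrt(25 + 196) = sqrt(221) = 14.87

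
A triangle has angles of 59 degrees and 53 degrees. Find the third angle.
Sum of angles in a triangle = 180 degrees
Third angle = 180 - 59 - 53
Third angle = 68 degrees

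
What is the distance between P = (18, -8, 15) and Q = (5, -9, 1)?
d = √[(-13)² + (-1)² + (-14)²] = √366 = 19.13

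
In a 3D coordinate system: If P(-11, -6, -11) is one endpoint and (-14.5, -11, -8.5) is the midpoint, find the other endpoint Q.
Q = (2×(-14.5) - (-11), 2×(-11) - (-6), 2×(-8.5) - (-11)) = (-18, -16, -6)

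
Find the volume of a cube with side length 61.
Volume = s³
Volume = 61³
Volume = 226981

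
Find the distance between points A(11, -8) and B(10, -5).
Using the distance formula: d = sqrt((x₂-x₁)² + (y₂-y₁)²)
dx = 10 - 11 = -1
dy = (-5) - (-8) = 3
d = sqrt((-1)² + 3²) = sqrt(1 + 9) = sqrt(10) = 3.16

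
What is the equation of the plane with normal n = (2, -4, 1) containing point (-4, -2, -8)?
d = n·P = (2)(-4) + (-4)(-2) + (1)(-8) = -8
Plane: 2x - 4y + z = -8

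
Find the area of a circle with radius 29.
Area = pi * r²
Area = pi * 29²
Area = pi * 841
Area = 2642.08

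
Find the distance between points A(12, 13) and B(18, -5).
Using the distance formula: d = sqrt((x₂-x₁)² + (y₂-y₁)²)
dx = 18 - 12 = 6
dy = (-5) - 13 = -18
d = sqrt(6² + (-18)²) = sqrt(36 + 324) = sqrt(360) = 18.97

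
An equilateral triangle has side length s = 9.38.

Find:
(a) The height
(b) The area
(a) Height h = s·√3/2 = 9.38·√3/2 = 8.123
(b) Area = (√3/4)·s² = (√3/4)·9.38² = (√3/4)·87.9844 = 38.1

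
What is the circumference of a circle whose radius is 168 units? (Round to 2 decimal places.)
Circumference = 2 * pi * r
Circumference = 2 * pi * 168
Circumference = 1055.58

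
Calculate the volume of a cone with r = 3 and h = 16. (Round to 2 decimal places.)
Volume = (1/3) * pi * r² * h
Volume = (1/3) * pi * 3² * 16
Volume = (1/3) * pi * 9 * 16
Volume = (1/3) * pi * 144
Volume = 150.80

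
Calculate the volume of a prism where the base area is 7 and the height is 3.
Volume = base area * height
Volume = 7 * 3
Volume = 21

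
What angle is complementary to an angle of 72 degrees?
Complementary angles sum to 90 degrees.
Other angle = 90 - 72
Other angle = 18 degrees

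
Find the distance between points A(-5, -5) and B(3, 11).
Using the distance formula: d = sqrt((x₂-x₁)² + (y₂-y₁)²)
dx = 3 - (-5) = 8
dy = 11 - (-5) = 16
d = sqrt(8² + 16²) = sqrt(64 + 256) = sqrt(320) = 17.89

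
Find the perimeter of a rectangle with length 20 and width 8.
Perimeter = 2 * (length + width)
Perimeter = 2 * (20 + 8)
Perimeter = 2 * 28
Perimeter = 56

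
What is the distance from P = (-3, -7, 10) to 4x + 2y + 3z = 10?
d = |4(-3) + 2(-7) + 3(10) - (10)| / √(4² + 2² + 3²) = 6/√29 = 1.114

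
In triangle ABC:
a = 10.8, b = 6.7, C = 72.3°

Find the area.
Using A = ½ab·sin(C):
A = ½·10.8·6.7·sin(72.3°) = ½·72.36·0.952661 = 34.47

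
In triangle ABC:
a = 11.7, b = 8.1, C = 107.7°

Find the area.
Using A = ½ab·sin(C):
A = ½·11.7·8.1·sin(107.7°) = ½·94.77·0.952661 = 45.14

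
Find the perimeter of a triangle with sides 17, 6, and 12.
Perimeter = sum of all sides
Perimeter = 17 + 6 + 12
Perimeter = 35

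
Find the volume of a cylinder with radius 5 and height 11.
Volume = pi * r² * h
Volume = pi * 5² * 11
Volume = pi * 25 * 11
Volume = pi * 275
Volume = 863.94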